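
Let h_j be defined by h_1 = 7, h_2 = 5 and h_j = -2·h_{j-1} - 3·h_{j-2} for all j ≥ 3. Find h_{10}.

1541

Step forward from the initial values:
h_3 = -31  h_4 = 47  h_5 = -1  h_6 = -139  h_7 = 281  h_8 = -145  h_9 = -553  h_{10} = 1541.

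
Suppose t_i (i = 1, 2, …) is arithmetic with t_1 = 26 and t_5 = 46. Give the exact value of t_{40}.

221

Common difference d = (46 - 26) / (5 - 1) = 5.
t_i = 26 + (i - 1)·5.
t_{40} = 26 + 39·5 = 221.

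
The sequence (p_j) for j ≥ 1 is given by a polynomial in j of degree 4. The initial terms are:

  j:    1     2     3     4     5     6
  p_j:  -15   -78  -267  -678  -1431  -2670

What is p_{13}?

-42087

1st diffs: -63, -189, -411, -753, -1239.
2nd diffs: -126, -222, -342, -486.
3rd diffs: -96, -120, -144.
4th diffs: -24, -24 (constant).
So p_j = -j^4 - 6j^3 - 2j^2 - 6.
Evaluating at j = 13 gives p_{13} = -42087.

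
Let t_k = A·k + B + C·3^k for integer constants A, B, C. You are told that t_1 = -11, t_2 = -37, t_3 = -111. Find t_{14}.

-19131901

Plug in k = 1, 2, 3: A + B + 3C = -11; 2A + B + 9C = -37; 3A + B + 27C = -111.
Subtracting the first from the second: A + 6C = -26.
Subtracting the second from the third: A + 18C = -74.
Solving: C = -4, A = -2, then B = 3.
Therefore t_{14} = -28 + 3 + (-4)·4782969 = -19131901.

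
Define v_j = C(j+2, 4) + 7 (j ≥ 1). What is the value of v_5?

42

C(7, 4) = 35, so v_5 = 42.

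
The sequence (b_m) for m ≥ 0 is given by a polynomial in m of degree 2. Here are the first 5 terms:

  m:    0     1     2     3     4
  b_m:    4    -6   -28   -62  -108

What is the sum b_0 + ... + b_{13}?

1st diffs: -10, -22, -34, -46.
2nd diffs: -12, -12, -12 (constant).
So b_m = -6m^2 - 4m + 4.
Continuing: …, -166, -236, -318, -412, …, b_{13} = -1062.
Summing m = 0..13 (14 terms) gives -5222.

-5222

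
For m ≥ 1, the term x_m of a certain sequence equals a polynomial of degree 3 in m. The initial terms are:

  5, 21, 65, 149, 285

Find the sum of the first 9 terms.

4485

1st diffs: 16, 44, 84, 136.
2nd diffs: 28, 40, 52.
3rd diffs: 12, 12 (constant).
Newton forward-difference form: x_m = 5 + 16·C(m-1,1) + 28·C(m-1,2) + 12·C(m-1,3).
Continuing: 485, 761, 1125, 1589.
Summing m = 1..9 (9 terms) gives 4485.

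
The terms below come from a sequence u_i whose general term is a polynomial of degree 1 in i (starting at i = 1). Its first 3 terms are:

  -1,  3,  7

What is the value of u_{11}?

39

1st diffs: 4, 4 (constant).
So u_i = 4i - 5.
Evaluating at i = 11 gives u_{11} = 39.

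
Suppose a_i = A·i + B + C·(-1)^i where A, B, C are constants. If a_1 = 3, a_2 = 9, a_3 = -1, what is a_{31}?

Plug in i = 1, 2, 3: A + B - C = 3; 2A + B + C = 9; 3A + B - C = -1.
Subtracting the first from the second: A + 2C = 6.
Subtracting the second from the third: A - 2C = -10.
Solving: C = 4, A = -2, then B = 9.
Therefore a_{31} = -62 + 9 + 4·(-1) = -57.

-57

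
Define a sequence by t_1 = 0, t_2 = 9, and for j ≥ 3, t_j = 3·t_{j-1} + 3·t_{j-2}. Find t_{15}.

Iterate the recurrence:
t_3 = 27, t_4 = 108, t_5 = 405, …, t_{12} = 4568643, t_{13} = 17321040, t_{14} = 65669049, t_{15} = 248970267.

248970267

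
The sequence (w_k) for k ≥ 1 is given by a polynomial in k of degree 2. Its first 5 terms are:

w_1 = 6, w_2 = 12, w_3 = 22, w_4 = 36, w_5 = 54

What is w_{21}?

886

1st diffs: 6, 10, 14, 18.
2nd diffs: 4, 4, 4 (constant).
Newton forward-difference form: w_k = 6 + 6·C(k-1,1) + 4·C(k-1,2).
At k = 21: k-1 = 20, so w_{21} = 6 + 120 + 760 = 886.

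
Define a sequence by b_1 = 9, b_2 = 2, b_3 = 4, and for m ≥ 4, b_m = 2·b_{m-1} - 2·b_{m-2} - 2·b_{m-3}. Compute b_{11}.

-16

Applying the relation repeatedly:
b_4 = -14; b_5 = -40; b_6 = -60; b_7 = -12; b_8 = 176; b_9 = 496; b_{10} = 664; b_{11} = -16.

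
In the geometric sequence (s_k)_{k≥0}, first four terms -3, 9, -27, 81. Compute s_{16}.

Common ratio r = -3.
s_k = (-3)·(-3)^(k-0).
s_{16} = (-3)·(-3)^16 = -129140163.

-129140163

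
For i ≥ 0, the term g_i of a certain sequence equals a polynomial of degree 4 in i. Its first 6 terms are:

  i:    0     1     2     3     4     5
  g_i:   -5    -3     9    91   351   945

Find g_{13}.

52281

1st diffs: 2, 12, 82, 260, 594.
2nd diffs: 10, 70, 178, 334.
3rd diffs: 60, 108, 156.
4th diffs: 48, 48 (constant).
Newton forward-difference form: g_i = -5 + 2·C(i,1) + 10·C(i,2) + 60·C(i,3) + 48·C(i,4).
At i = 13: i = 13, so g_{13} = -5 + 26 + 780 + 17160 + 34320 = 52281.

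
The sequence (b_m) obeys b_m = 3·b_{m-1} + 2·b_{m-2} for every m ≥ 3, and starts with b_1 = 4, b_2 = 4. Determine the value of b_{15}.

b_3 = 20  b_4 = 68  b_5 = 244  …  b_{12} = 1771844  b_{13} = 6310516  b_{14} = 22475236  b_{15} = 80046740.

80046740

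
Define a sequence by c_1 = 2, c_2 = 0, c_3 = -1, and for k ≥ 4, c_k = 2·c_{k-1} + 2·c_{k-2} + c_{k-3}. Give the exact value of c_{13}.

-7262

c_4 = 0; c_5 = -2; c_6 = -5; c_7 = -14; c_8 = -40; c_9 = -113; c_{10} = -320; c_{11} = -906; c_{12} = -2565; c_{13} = -7262.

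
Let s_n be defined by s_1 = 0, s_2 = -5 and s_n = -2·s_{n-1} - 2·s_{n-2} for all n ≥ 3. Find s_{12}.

Compute successive terms:
s_3 = 10; s_4 = -10; s_5 = 0; s_6 = 20; s_7 = -40; s_8 = 40; s_9 = 0; s_{10} = -80; s_{11} = 160; s_{12} = -160.

-160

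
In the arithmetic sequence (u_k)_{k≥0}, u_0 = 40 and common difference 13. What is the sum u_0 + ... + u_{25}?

5265

u_k = 40 + (k - 0)·13.
u_{25} = 365; S = 26·(40 + 365)/2 = 5265.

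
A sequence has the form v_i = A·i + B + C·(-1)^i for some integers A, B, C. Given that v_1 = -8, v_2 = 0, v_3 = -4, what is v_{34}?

64

Write the equations: A + B - C = -8; 2A + B + C = 0; 3A + B - C = -4.
Subtracting the first from the second: A + 2C = 8.
Subtracting the second from the third: A - 2C = -4.
Solving: C = 3, A = 2, then B = -7.
Hence v_{34} = 2·34 + (-7) + 3·1 = 64.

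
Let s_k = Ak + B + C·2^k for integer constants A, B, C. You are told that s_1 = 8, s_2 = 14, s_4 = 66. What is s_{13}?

40910

At k = 1, 2, 4: A + B + 2C = 8; 2A + B + 4C = 14; 4A + B + 16C = 66.
Subtracting the first from the second: A + 2C = 6.
Subtracting the second from the third: 2A + 12C = 52.
Solving: C = 5, A = -4, then B = 2.
Hence s_{13} = -4·13 + 2 + 5·8192 = 40910.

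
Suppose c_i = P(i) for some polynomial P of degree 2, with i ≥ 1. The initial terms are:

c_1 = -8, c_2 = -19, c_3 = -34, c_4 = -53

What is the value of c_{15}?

1st diffs: -11, -15, -19.
2nd diffs: -4, -4 (constant).
So c_i = -2i^2 - 5i - 1.
Evaluating at i = 15 gives c_{15} = -526.

-526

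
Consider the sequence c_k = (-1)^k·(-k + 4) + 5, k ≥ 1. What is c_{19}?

(-1)^19 = -1; -k + 4 at k=19 is -15; so c_{19} = 20.

20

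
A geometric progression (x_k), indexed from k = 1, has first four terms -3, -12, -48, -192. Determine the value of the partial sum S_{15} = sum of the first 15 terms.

-1073741823

Common ratio r = 4.
x_k = (-3)·4^(k-1).
S = (-3)·(4^15 - 1)/(4 - 1) = (-3)·(1073741824 - 1)/(3) = -1073741823.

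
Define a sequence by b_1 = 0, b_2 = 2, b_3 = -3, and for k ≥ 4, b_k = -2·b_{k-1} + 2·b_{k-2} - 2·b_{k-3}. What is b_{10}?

Step forward from the initial values:
b_4 = 10, b_5 = -30, b_6 = 86, b_7 = -252, b_8 = 736, b_9 = -2148, b_{10} = 6272.

6272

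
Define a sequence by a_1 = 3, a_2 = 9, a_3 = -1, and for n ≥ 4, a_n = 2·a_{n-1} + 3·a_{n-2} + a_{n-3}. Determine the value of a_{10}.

Compute successive terms:
a_4 = 28, a_5 = 62, a_6 = 207, a_7 = 628, a_8 = 1939, a_9 = 5969, a_{10} = 18383.

18383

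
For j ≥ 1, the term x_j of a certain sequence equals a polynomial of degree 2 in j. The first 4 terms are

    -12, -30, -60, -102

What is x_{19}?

-2172

1st diffs: -18, -30, -42.
2nd diffs: -12, -12 (constant).
Newton forward-difference form: x_j = -12 + (-18)·C(j-1,1) + (-12)·C(j-1,2).
At j = 19: j-1 = 18, so x_{19} = -12 - 324 - 1836 = -2172.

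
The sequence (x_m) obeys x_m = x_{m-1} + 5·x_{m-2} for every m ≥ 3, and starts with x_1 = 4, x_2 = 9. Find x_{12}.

Applying the relation repeatedly:
x_3 = 29; x_4 = 74; x_5 = 219; x_6 = 589; x_7 = 1684; x_8 = 4629; x_9 = 13049; x_{10} = 36194; x_{11} = 101439; x_{12} = 282409.

282409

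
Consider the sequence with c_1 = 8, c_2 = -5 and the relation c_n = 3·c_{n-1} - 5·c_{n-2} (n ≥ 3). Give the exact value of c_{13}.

-12520

Iterate the recurrence:
c_3 = -55; c_4 = -140; c_5 = -145; …; c_{10} = -9860; c_{11} = -40105; c_{12} = -71015; c_{13} = -12520.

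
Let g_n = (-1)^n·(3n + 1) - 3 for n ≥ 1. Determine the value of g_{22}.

(-1)^22 = 1; 3n + 1 at n=22 is 67; so g_{22} = 64.

64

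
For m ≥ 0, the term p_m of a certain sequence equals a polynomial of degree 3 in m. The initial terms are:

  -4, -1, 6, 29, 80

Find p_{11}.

1st diffs: 3, 7, 23, 51.
2nd diffs: 4, 16, 28.
3rd diffs: 12, 12 (constant).
Newton forward-difference form: p_m = -4 + 3·C(m,1) + 4·C(m,2) + 12·C(m,3).
At m = 11: m = 11, so p_{11} = -4 + 33 + 220 + 1980 = 2229.

2229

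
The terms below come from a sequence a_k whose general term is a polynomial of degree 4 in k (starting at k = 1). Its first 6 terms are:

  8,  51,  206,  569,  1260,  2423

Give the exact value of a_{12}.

30401

1st diffs: 43, 155, 363, 691, 1163.
2nd diffs: 112, 208, 328, 472.
3rd diffs: 96, 120, 144.
4th diffs: 24, 24 (constant).
So a_k = k^4 + 6k^3 - 5k^2 + k + 5.
Evaluating at k = 12 gives a_{12} = 30401.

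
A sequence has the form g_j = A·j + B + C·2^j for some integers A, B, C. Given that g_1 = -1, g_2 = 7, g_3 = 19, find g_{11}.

4131

The three given values yield: A + B + 2C = -1; 2A + B + 4C = 7; 3A + B + 8C = 19.
Subtracting the first from the second: A + 2C = 8.
Subtracting the second from the third: A + 4C = 12.
Solving: C = 2, A = 4, then B = -9.
So g_j = 4·j + (-9) + 2·2^j; at j=11 this is 4131.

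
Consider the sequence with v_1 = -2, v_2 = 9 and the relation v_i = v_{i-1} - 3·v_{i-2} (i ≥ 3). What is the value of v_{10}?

v_3 = 15; v_4 = -12; v_5 = -57; v_6 = -21; v_7 = 150; v_8 = 213; v_9 = -237; v_{10} = -876.

-876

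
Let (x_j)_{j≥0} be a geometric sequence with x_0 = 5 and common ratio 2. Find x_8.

1280

x_j = 5·2^(j-0).
x_8 = 5·2^8 = 1280.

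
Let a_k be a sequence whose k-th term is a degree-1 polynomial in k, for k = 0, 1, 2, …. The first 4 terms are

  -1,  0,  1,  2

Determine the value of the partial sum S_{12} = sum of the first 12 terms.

54

1st diffs: 1, 1, 1 (constant).
So a_k = k - 1.
Continuing: …, 3, 4, 5, 6, …, a_{11} = 10.
Summing k = 0..11 (12 terms) gives 54.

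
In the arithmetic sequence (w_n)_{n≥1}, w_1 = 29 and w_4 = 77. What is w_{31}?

Common difference d = (77 - 29) / (4 - 1) = 16.
w_n = 29 + (n - 1)·16.
w_{31} = 29 + 30·16 = 509.

509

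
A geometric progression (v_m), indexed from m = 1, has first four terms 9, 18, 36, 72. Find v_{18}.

1179648

Common ratio r = 2.
v_m = 9·2^(m-1).
v_{18} = 9·2^17 = 1179648.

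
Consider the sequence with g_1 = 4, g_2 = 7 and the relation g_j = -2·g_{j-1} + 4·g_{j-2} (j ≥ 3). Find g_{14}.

1961984

Compute successive terms:
g_3 = 2, g_4 = 24, g_5 = -40, …, g_{11} = -57856, g_{12} = 187392, g_{13} = -606208, g_{14} = 1961984.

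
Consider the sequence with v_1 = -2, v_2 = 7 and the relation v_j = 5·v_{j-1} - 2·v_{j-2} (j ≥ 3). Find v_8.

78509

Step forward from the initial values:
v_3 = 39  v_4 = 181  v_5 = 827  v_6 = 3773  v_7 = 17211  v_8 = 78509.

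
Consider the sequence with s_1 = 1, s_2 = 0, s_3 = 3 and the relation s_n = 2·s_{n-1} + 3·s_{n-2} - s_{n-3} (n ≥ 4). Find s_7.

Compute successive terms:
s_4 = 5  s_5 = 19  s_6 = 50  s_7 = 152.

152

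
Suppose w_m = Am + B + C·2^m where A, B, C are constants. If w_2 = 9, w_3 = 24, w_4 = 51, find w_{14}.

49185

Plug in m = 2, 3, 4: 2A + B + 4C = 9; 3A + B + 8C = 24; 4A + B + 16C = 51.
Subtracting the first from the second: A + 4C = 15.
Subtracting the second from the third: A + 8C = 27.
Solving: C = 3, A = 3, then B = -9.
Hence w_{14} = 3·14 + (-9) + 3·16384 = 49185.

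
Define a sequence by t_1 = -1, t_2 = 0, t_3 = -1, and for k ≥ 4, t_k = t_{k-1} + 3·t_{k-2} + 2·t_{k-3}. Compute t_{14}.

-26072

t_4 = -3;  t_5 = -6;  t_6 = -17;  …;  t_{11} = -1646;  t_{12} = -4133;  t_{13} = -10381;  t_{14} = -26072.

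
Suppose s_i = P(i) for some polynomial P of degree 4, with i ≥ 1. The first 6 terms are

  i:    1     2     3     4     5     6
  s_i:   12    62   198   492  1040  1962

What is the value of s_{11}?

18062

1st diffs: 50, 136, 294, 548, 922.
2nd diffs: 86, 158, 254, 374.
3rd diffs: 72, 96, 120.
4th diffs: 24, 24 (constant).
Newton forward-difference form: s_i = 12 + 50·C(i-1,1) + 86·C(i-1,2) + 72·C(i-1,3) + 24·C(i-1,4).
At i = 11: i-1 = 10, so s_{11} = 12 + 500 + 3870 + 8640 + 5040 = 18062.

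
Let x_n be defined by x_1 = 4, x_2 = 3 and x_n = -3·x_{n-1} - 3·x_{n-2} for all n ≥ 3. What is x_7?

-108

Iterate the recurrence:
x_3 = -21;  x_4 = 54;  x_5 = -99;  x_6 = 135;  x_7 = -108.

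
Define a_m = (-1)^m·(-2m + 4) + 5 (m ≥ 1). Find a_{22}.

(-1)^22 = 1; -2m + 4 at m=22 is -40; so a_{22} = -35.

-35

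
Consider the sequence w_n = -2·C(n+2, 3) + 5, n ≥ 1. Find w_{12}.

-723

C(14, 3) = 364, so w_{12} = -723.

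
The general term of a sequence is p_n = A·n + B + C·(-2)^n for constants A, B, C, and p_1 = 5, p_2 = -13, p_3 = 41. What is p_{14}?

Plug in n = 1, 2, 3: A + B - 2C = 5; 2A + B + 4C = -13; 3A + B - 8C = 41.
Subtracting the first from the second: A + 6C = -18.
Subtracting the second from the third: A - 12C = 54.
Solving: C = -4, A = 6, then B = -9.
Hence p_{14} = 6·14 + (-9) + (-4)·16384 = -65461.

-65461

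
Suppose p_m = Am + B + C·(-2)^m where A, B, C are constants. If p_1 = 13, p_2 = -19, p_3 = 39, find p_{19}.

The three given values yield: A + B - 2C = 13; 2A + B + 4C = -19; 3A + B - 8C = 39.
Subtracting the first from the second: A + 6C = -32.
Subtracting the second from the third: A - 12C = 58.
Solving: C = -5, A = -2, then B = 5.
Hence p_{19} = -2·19 + 5 + (-5)·(-524288) = 2621407.

2621407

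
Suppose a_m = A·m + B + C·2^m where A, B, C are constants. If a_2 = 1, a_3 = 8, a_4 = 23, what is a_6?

The three given values yield: 2A + B + 4C = 1; 3A + B + 8C = 8; 4A + B + 16C = 23.
Subtracting the first from the second: A + 4C = 7.
Subtracting the second from the third: A + 8C = 15.
Solving: C = 2, A = -1, then B = -5.
Therefore a_6 = -6 + (-5) + 2·64 = 117.

117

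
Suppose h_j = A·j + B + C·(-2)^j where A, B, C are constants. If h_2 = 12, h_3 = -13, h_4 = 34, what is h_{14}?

32760

The three given values yield: 2A + B + 4C = 12; 3A + B - 8C = -13; 4A + B + 16C = 34.
Subtracting the first from the second: A - 12C = -25.
Subtracting the second from the third: A + 24C = 47.
Solving: C = 2, A = -1, then B = 6.
Therefore h_{14} = -14 + 6 + 2·16384 = 32760.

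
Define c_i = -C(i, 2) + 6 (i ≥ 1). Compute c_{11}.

C(11, 2) = 55, so c_{11} = -49.

-49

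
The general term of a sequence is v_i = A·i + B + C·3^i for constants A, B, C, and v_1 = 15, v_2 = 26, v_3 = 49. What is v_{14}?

4783046

At i = 1, 2, 3: A + B + 3C = 15; 2A + B + 9C = 26; 3A + B + 27C = 49.
Subtracting the first from the second: A + 6C = 11.
Subtracting the second from the third: A + 18C = 23.
Solving: C = 1, A = 5, then B = 7.
Therefore v_{14} = 70 + 7 + 1·4782969 = 4783046.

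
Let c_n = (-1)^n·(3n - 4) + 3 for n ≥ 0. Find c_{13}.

-32

(-1)^13 = -1; 3n - 4 at n=13 is 35; so c_{13} = -32.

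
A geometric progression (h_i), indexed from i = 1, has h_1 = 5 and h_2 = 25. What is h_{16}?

152587890625

Common ratio r = 5.
h_i = 5·5^(i-1).
h_{16} = 5·5^15 = 152587890625.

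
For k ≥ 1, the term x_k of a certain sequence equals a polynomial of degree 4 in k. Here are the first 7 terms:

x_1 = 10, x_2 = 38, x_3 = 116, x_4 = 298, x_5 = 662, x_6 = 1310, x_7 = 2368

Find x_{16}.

1st diffs: 28, 78, 182, 364, 648, 1058.
2nd diffs: 50, 104, 182, 284, 410.
3rd diffs: 54, 78, 102, 126.
4th diffs: 24, 24, 24 (constant).
So x_k = k^4 - k^3 + 6k^2 + 2k + 2.
Evaluating at k = 16 gives x_{16} = 63010.

63010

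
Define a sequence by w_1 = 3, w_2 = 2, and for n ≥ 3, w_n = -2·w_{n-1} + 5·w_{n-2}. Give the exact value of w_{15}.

Iterate the recurrence:
w_3 = 11; w_4 = -12; w_5 = 79; …; w_{12} = -394292; w_{13} = 1360839; w_{14} = -4693138; w_{15} = 16190471.

16190471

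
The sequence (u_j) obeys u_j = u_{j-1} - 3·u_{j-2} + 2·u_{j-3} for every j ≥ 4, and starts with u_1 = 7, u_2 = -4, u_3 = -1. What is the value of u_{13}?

Compute successive terms:
u_4 = 25  u_5 = 20  u_6 = -57  u_7 = -67  u_8 = 144  u_9 = 231  u_{10} = -335  u_{11} = -740  u_{12} = 727  u_{13} = 2277.

2277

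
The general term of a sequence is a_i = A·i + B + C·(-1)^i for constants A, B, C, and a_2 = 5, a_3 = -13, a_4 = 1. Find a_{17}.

-41

The three given values yield: 2A + B + C = 5; 3A + B - C = -13; 4A + B + C = 1.
Subtracting the first from the second: A - 2C = -18.
Subtracting the second from the third: A + 2C = 14.
Solving: C = 8, A = -2, then B = 1.
Hence a_{17} = -2·17 + 1 + 8·(-1) = -41.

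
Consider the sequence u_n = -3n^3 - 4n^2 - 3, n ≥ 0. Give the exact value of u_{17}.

-15898

u_{17} = -3·17^3 - 4·17^2 - 3 = -15898.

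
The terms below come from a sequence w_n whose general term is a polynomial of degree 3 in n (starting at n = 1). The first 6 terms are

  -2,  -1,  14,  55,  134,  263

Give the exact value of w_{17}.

1st diffs: 1, 15, 41, 79, 129.
2nd diffs: 14, 26, 38, 50.
3rd diffs: 12, 12, 12 (constant).
Newton forward-difference form: w_n = -2 + 1·C(n-1,1) + 14·C(n-1,2) + 12·C(n-1,3).
At n = 17: n-1 = 16, so w_{17} = -2 + 16 + 1680 + 6720 = 8414.

8414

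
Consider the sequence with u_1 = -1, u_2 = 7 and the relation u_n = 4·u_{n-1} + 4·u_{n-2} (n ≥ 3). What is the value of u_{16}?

Step forward from the initial values:
u_3 = 24, u_4 = 124, u_5 = 592, …, u_{13} = 175181824, u_{14} = 845852672, u_{15} = 4084137984, u_{16} = 19719962624.

19719962624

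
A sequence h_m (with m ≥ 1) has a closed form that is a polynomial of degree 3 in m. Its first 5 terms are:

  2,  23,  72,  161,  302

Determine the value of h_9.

1st diffs: 21, 49, 89, 141.
2nd diffs: 28, 40, 52.
3rd diffs: 12, 12 (constant).
So h_m = 2m^3 + 2m^2 + m - 3.
Evaluating at m = 9 gives h_9 = 1626.

1626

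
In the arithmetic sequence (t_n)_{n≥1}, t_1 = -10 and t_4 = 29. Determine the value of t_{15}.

Common difference d = (29 - (-10)) / (4 - 1) = 13.
t_n = -10 + (n - 1)·13.
t_{15} = -10 + 14·13 = 172.

172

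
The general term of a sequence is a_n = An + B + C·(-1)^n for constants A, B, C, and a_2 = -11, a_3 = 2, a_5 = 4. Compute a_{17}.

16

Write the equations: 2A + B + C = -11; 3A + B - C = 2; 5A + B - C = 4.
Subtracting the first from the second: A - 2C = 13.
Subtracting the second from the third: 2A = 2.
Solving: C = -6, A = 1, then B = -7.
Therefore a_{17} = 17 + (-7) + (-6)·(-1) = 16.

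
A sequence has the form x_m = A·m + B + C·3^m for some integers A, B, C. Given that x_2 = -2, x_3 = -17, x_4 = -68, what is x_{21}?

The three given values yield: 2A + B + 9C = -2; 3A + B + 27C = -17; 4A + B + 81C = -68.
Subtracting the first from the second: A + 18C = -15.
Subtracting the second from the third: A + 54C = -51.
Solving: C = -1, A = 3, then B = 1.
So x_m = 3·m + 1 + (-1)·3^m; at m=21 this is -10460353139.

-10460353139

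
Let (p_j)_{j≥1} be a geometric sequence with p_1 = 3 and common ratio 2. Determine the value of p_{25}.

50331648

p_j = 3·2^(j-1).
p_{25} = 3·2^24 = 50331648.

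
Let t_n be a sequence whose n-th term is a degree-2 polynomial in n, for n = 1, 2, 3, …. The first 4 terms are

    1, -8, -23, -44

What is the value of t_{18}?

-968

1st diffs: -9, -15, -21.
2nd diffs: -6, -6 (constant).
Newton forward-difference form: t_n = 1 + (-9)·C(n-1,1) + (-6)·C(n-1,2).
At n = 18: n-1 = 17, so t_{18} = 1 - 153 - 816 = -968.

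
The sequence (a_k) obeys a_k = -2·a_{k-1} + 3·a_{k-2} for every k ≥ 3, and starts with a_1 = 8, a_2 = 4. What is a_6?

Compute successive terms:
a_3 = 16, a_4 = -20, a_5 = 88, a_6 = -236.
(Characteristic roots are 1 and -3.)

-236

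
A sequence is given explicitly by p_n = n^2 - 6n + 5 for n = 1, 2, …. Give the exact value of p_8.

p_8 = 1·8^2 - 6·8 + 5 = 21.

21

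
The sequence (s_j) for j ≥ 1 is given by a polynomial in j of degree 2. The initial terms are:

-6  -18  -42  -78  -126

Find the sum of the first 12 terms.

1st diffs: -12, -24, -36, -48.
2nd diffs: -12, -12, -12 (constant).
So s_j = -6j^2 + 6j - 6.
Continuing: …, -186, -258, -342, -438, …, s_{12} = -798.
Summing j = 1..12 (12 terms) gives -3504.

-3504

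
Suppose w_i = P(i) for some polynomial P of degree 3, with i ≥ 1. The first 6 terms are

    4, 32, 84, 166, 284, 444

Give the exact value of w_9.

1st diffs: 28, 52, 82, 118, 160.
2nd diffs: 24, 30, 36, 42.
3rd diffs: 6, 6, 6 (constant).
Newton forward-difference form: w_i = 4 + 28·C(i-1,1) + 24·C(i-1,2) + 6·C(i-1,3).
At i = 9: i-1 = 8, so w_9 = 4 + 224 + 672 + 336 = 1236.

1236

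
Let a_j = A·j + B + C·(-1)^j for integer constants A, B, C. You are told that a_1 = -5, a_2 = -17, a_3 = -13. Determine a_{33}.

-133

The three given values yield: A + B - C = -5; 2A + B + C = -17; 3A + B - C = -13.
Subtracting the first from the second: A + 2C = -12.
Subtracting the second from the third: A - 2C = 4.
Solving: C = -4, A = -4, then B = -5.
Therefore a_{33} = -132 + (-5) + (-4)·(-1) = -133.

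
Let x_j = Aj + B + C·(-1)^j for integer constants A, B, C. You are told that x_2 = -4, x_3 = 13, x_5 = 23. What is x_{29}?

143

Plug in j = 2, 3, 5: 2A + B + C = -4; 3A + B - C = 13; 5A + B - C = 23.
Subtracting the first from the second: A - 2C = 17.
Subtracting the second from the third: 2A = 10.
Solving: C = -6, A = 5, then B = -8.
Hence x_{29} = 5·29 + (-8) + (-6)·(-1) = 143.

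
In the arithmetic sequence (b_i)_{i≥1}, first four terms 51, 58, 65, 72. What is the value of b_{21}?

Common difference d = 7.
b_i = 51 + (i - 1)·7.
b_{21} = 51 + 20·7 = 191.

191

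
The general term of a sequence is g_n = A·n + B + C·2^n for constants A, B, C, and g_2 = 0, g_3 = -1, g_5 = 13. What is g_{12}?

At n = 2, 3, 5: 2A + B + 4C = 0; 3A + B + 8C = -1; 5A + B + 32C = 13.
Subtracting the first from the second: A + 4C = -1.
Subtracting the second from the third: 2A + 24C = 14.
Solving: C = 1, A = -5, then B = 6.
Hence g_{12} = -5·12 + 6 + 1·4096 = 4042.

4042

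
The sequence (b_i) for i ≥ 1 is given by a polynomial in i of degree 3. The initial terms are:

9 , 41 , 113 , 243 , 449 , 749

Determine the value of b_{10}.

3249

1st diffs: 32, 72, 130, 206, 300.
2nd diffs: 40, 58, 76, 94.
3rd diffs: 18, 18, 18 (constant).
Newton forward-difference form: b_i = 9 + 32·C(i-1,1) + 40·C(i-1,2) + 18·C(i-1,3).
At i = 10: i-1 = 9, so b_{10} = 9 + 288 + 1440 + 1512 = 3249.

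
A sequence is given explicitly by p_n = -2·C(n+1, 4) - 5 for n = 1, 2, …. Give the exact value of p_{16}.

-4765

C(17, 4) = 2380, so p_{16} = -4765.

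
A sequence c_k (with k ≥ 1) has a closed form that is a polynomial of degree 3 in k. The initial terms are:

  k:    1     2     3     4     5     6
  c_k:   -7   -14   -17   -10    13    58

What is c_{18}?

1st diffs: -7, -3, 7, 23, 45.
2nd diffs: 4, 10, 16, 22.
3rd diffs: 6, 6, 6 (constant).
Newton forward-difference form: c_k = -7 + (-7)·C(k-1,1) + 4·C(k-1,2) + 6·C(k-1,3).
At k = 18: k-1 = 17, so c_{18} = -7 - 119 + 544 + 4080 = 4498.

4498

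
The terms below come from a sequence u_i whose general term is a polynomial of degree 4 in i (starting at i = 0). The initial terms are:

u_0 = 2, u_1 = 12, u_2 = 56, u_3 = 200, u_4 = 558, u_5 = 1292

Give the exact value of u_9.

12908

1st diffs: 10, 44, 144, 358, 734.
2nd diffs: 34, 100, 214, 376.
3rd diffs: 66, 114, 162.
4th diffs: 48, 48 (constant).
So u_i = 2i^4 - i^3 + 6i^2 + 3i + 2.
Evaluating at i = 9 gives u_9 = 12908.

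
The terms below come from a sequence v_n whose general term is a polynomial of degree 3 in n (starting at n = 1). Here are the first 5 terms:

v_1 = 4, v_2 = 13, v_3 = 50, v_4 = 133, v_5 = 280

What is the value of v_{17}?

1st diffs: 9, 37, 83, 147.
2nd diffs: 28, 46, 64.
3rd diffs: 18, 18 (constant).
Newton forward-difference form: v_n = 4 + 9·C(n-1,1) + 28·C(n-1,2) + 18·C(n-1,3).
At n = 17: n-1 = 16, so v_{17} = 4 + 144 + 3360 + 10080 = 13588.

13588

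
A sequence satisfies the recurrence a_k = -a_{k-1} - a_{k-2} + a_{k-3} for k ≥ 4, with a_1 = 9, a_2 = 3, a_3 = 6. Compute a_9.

21

Step forward from the initial values:
a_4 = 0, a_5 = -3, a_6 = 9, a_7 = -6, a_8 = -6, a_9 = 21.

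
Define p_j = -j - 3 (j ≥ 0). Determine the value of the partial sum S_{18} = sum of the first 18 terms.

Over j = 0..17: Σj = 153.
Total = (-1)·153 + (-3)·18 = -207.

-207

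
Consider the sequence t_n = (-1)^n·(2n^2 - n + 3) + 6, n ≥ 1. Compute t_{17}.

(-1)^17 = -1; 2n^2 - n + 3 at n=17 is 564; so t_{17} = -558.

-558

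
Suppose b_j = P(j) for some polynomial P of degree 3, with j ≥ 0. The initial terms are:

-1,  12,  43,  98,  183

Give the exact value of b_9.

1st diffs: 13, 31, 55, 85.
2nd diffs: 18, 24, 30.
3rd diffs: 6, 6 (constant).
So b_j = j^3 + 6j^2 + 6j - 1.
Evaluating at j = 9 gives b_9 = 1268.

1268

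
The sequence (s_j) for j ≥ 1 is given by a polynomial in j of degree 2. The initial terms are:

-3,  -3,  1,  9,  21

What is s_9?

109

1st diffs: 0, 4, 8, 12.
2nd diffs: 4, 4, 4 (constant).
Newton forward-difference form: s_j = -3 + 4·C(j-1,2).
At j = 9: j-1 = 8, so s_9 = -3 + 112 = 109.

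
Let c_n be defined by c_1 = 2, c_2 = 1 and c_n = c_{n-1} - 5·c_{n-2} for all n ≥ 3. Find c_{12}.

-8579

Step forward from the initial values:
c_3 = -9  c_4 = -14  c_5 = 31  c_6 = 101  c_7 = -54  c_8 = -559  c_9 = -289  c_{10} = 2506  c_{11} = 3951  c_{12} = -8579.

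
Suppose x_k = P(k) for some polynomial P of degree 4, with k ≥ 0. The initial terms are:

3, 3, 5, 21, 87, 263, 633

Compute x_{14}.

28577

1st diffs: 0, 2, 16, 66, 176, 370.
2nd diffs: 2, 14, 50, 110, 194.
3rd diffs: 12, 36, 60, 84.
4th diffs: 24, 24, 24 (constant).
So x_k = k^4 - 4k^3 + 6k^2 - 3k + 3.
Evaluating at k = 14 gives x_{14} = 28577.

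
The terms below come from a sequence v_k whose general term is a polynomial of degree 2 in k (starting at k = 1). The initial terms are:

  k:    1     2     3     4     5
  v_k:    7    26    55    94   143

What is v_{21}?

2287

1st diffs: 19, 29, 39, 49.
2nd diffs: 10, 10, 10 (constant).
Newton forward-difference form: v_k = 7 + 19·C(k-1,1) + 10·C(k-1,2).
At k = 21: k-1 = 20, so v_{21} = 7 + 380 + 1900 = 2287.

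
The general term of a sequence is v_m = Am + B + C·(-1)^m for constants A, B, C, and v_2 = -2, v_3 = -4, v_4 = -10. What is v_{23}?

-84

The three given values yield: 2A + B + C = -2; 3A + B - C = -4; 4A + B + C = -10.
Subtracting the first from the second: A - 2C = -2.
Subtracting the second from the third: A + 2C = -6.
Solving: C = -1, A = -4, then B = 7.
So v_m = -4·m + 7 + (-1)·(-1)^m; at m=23 this is -84.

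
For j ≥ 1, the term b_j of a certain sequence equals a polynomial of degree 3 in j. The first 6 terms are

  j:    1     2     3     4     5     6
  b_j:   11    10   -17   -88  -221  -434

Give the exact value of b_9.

-1733

1st diffs: -1, -27, -71, -133, -213.
2nd diffs: -26, -44, -62, -80.
3rd diffs: -18, -18, -18 (constant).
Newton forward-difference form: b_j = 11 + (-1)·C(j-1,1) + (-26)·C(j-1,2) + (-18)·C(j-1,3).
At j = 9: j-1 = 8, so b_9 = 11 - 8 - 728 - 1008 = -1733.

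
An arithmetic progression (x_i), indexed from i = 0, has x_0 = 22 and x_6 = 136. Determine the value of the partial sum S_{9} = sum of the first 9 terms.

882

Common difference d = (136 - 22) / (6 - 0) = 19.
x_i = 22 + (i - 0)·19.
x_8 = 174; S = 9·(22 + 174)/2 = 882.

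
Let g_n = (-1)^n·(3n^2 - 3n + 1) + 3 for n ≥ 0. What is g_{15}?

(-1)^15 = -1; 3n^2 - 3n + 1 at n=15 is 631; so g_{15} = -628.

-628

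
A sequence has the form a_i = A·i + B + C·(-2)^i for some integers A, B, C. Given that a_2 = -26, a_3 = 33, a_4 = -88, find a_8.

-1292

At i = 2, 3, 4: 2A + B + 4C = -26; 3A + B - 8C = 33; 4A + B + 16C = -88.
Subtracting the first from the second: A - 12C = 59.
Subtracting the second from the third: A + 24C = -121.
Solving: C = -5, A = -1, then B = -4.
Hence a_8 = -1·8 + (-4) + (-5)·256 = -1292.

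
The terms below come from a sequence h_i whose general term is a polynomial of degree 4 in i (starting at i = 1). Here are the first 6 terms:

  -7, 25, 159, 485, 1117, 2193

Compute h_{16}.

1st diffs: 32, 134, 326, 632, 1076.
2nd diffs: 102, 192, 306, 444.
3rd diffs: 90, 114, 138.
4th diffs: 24, 24 (constant).
So h_i = i^4 + 5i^3 - 4i^2 - 6i - 3.
Evaluating at i = 16 gives h_{16} = 84893.

84893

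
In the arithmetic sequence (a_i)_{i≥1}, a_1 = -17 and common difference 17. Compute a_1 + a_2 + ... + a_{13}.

a_i = -17 + (i - 1)·17.
a_{13} = 187; S = 13·(-17 + 187)/2 = 1105.

1105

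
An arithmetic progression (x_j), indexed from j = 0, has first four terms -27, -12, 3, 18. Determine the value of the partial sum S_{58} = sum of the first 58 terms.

23229

Common difference d = 15.
x_j = -27 + (j - 0)·15.
x_{57} = 828; S = 58·(-27 + 828)/2 = 23229.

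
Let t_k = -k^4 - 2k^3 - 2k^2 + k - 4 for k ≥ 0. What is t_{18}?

-117274

t_{18} = -1·18^4 - 2·18^3 - 2·18^2 + 1·18 - 4 = -117274.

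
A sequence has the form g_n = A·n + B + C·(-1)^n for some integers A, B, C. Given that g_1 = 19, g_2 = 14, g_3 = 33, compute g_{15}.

At n = 1, 2, 3: A + B - C = 19; 2A + B + C = 14; 3A + B - C = 33.
Subtracting the first from the second: A + 2C = -5.
Subtracting the second from the third: A - 2C = 19.
Solving: C = -6, A = 7, then B = 6.
Therefore g_{15} = 105 + 6 + (-6)·(-1) = 117.

117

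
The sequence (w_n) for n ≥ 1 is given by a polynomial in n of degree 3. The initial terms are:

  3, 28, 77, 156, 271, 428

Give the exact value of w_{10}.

1st diffs: 25, 49, 79, 115, 157.
2nd diffs: 24, 30, 36, 42.
3rd diffs: 6, 6, 6 (constant).
Newton forward-difference form: w_n = 3 + 25·C(n-1,1) + 24·C(n-1,2) + 6·C(n-1,3).
At n = 10: n-1 = 9, so w_{10} = 3 + 225 + 864 + 504 = 1596.

1596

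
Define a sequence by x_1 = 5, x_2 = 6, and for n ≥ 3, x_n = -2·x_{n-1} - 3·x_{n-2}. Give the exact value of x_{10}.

Compute successive terms:
x_3 = -27;  x_4 = 36;  x_5 = 9;  x_6 = -126;  x_7 = 225;  x_8 = -72;  x_9 = -531;  x_{10} = 1278.

1278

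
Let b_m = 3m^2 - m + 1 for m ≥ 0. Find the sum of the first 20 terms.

Over m = 0..19: Σm = 190, Σm² = 2470.
Total = (3)·2470 + (-1)·190 + (1)·20 = 7240.

7240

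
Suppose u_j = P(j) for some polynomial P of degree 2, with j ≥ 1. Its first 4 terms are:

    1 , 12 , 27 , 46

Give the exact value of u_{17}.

657

1st diffs: 11, 15, 19.
2nd diffs: 4, 4 (constant).
Newton forward-difference form: u_j = 1 + 11·C(j-1,1) + 4·C(j-1,2).
At j = 17: j-1 = 16, so u_{17} = 1 + 176 + 480 = 657.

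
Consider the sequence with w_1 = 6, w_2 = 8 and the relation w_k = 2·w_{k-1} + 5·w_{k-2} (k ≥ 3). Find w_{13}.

Applying the relation repeatedly:
w_3 = 46;  w_4 = 132;  w_5 = 494;  …;  w_{10} = 235608;  w_{11} = 813086;  w_{12} = 2804212;  w_{13} = 9673854.

9673854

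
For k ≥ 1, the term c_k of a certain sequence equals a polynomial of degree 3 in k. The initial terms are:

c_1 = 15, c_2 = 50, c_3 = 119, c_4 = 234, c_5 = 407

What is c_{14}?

1st diffs: 35, 69, 115, 173.
2nd diffs: 34, 46, 58.
3rd diffs: 12, 12 (constant).
Newton forward-difference form: c_k = 15 + 35·C(k-1,1) + 34·C(k-1,2) + 12·C(k-1,3).
At k = 14: k-1 = 13, so c_{14} = 15 + 455 + 2652 + 3432 = 6554.

6554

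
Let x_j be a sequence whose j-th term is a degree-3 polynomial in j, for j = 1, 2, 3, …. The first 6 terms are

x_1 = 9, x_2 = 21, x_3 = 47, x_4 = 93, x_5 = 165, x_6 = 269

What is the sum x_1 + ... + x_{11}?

5049

1st diffs: 12, 26, 46, 72, 104.
2nd diffs: 14, 20, 26, 32.
3rd diffs: 6, 6, 6 (constant).
Newton forward-difference form: x_j = 9 + 12·C(j-1,1) + 14·C(j-1,2) + 6·C(j-1,3).
Continuing: …, 411, 597, 833, 1125, …, x_{11} = 1479.
Summing j = 1..11 (11 terms) gives 5049.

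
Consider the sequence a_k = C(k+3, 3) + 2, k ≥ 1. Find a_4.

37

C(7, 3) = 35, so a_4 = 37.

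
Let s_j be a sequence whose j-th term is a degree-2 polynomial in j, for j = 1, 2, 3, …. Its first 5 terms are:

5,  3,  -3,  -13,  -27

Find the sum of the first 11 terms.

-715

1st diffs: -2, -6, -10, -14.
2nd diffs: -4, -4, -4 (constant).
Newton forward-difference form: s_j = 5 + (-2)·C(j-1,1) + (-4)·C(j-1,2).
Continuing: …, -45, -67, -93, -123, …, s_{11} = -195.
Summing j = 1..11 (11 terms) gives -715.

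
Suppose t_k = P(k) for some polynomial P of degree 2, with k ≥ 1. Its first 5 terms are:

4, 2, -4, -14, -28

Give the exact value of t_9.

-124

1st diffs: -2, -6, -10, -14.
2nd diffs: -4, -4, -4 (constant).
So t_k = -2k^2 + 4k + 2.
Evaluating at k = 9 gives t_9 = -124.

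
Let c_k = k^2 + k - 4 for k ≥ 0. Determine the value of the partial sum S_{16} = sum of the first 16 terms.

1296

Over k = 0..15: Σk = 120, Σk² = 1240.
Total = (1)·1240 + (1)·120 + (-4)·16 = 1296.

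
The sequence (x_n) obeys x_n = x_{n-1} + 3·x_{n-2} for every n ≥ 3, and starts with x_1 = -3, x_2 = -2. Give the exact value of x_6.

-101

Compute successive terms:
x_3 = -11  x_4 = -17  x_5 = -50  x_6 = -101.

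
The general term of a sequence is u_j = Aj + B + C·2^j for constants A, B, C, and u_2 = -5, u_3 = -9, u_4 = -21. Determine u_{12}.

-8149

Plug in j = 2, 3, 4: 2A + B + 4C = -5; 3A + B + 8C = -9; 4A + B + 16C = -21.
Subtracting the first from the second: A + 4C = -4.
Subtracting the second from the third: A + 8C = -12.
Solving: C = -2, A = 4, then B = -5.
So u_j = 4·j + (-5) + (-2)·2^j; at j=12 this is -8149.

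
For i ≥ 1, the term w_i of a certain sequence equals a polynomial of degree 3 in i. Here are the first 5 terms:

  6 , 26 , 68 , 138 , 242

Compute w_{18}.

7418

1st diffs: 20, 42, 70, 104.
2nd diffs: 22, 28, 34.
3rd diffs: 6, 6 (constant).
Newton forward-difference form: w_i = 6 + 20·C(i-1,1) + 22·C(i-1,2) + 6·C(i-1,3).
At i = 18: i-1 = 17, so w_{18} = 6 + 340 + 2992 + 4080 = 7418.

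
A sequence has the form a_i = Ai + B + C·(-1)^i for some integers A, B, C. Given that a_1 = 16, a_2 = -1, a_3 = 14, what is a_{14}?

-13

Write the equations: A + B - C = 16; 2A + B + C = -1; 3A + B - C = 14.
Subtracting the first from the second: A + 2C = -17.
Subtracting the second from the third: A - 2C = 15.
Solving: C = -8, A = -1, then B = 9.
So a_i = -1·i + 9 + (-8)·(-1)^i; at i=14 this is -13.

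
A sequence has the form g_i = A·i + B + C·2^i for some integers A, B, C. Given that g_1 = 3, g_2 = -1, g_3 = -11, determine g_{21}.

-6291407

The three given values yield: A + B + 2C = 3; 2A + B + 4C = -1; 3A + B + 8C = -11.
Subtracting the first from the second: A + 2C = -4.
Subtracting the second from the third: A + 4C = -10.
Solving: C = -3, A = 2, then B = 7.
So g_i = 2·i + 7 + (-3)·2^i; at i=21 this is -6291407.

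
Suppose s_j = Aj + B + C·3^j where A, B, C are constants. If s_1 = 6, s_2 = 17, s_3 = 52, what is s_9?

Plug in j = 1, 2, 3: A + B + 3C = 6; 2A + B + 9C = 17; 3A + B + 27C = 52.
Subtracting the first from the second: A + 6C = 11.
Subtracting the second from the third: A + 18C = 35.
Solving: C = 2, A = -1, then B = 1.
Hence s_9 = -1·9 + 1 + 2·19683 = 39358.

39358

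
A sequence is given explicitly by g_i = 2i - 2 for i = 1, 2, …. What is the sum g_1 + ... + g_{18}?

306

Over i = 1..18: Σi = 171.
Total = (2)·171 + (-2)·18 = 306.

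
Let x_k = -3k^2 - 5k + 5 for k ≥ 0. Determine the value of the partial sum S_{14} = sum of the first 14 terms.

Over k = 0..13: Σk = 91, Σk² = 819.
Total = (-3)·819 + (-5)·91 + (5)·14 = -2842.

-2842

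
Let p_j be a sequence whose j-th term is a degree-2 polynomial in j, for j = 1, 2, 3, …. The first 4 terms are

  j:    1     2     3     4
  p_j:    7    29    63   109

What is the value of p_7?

1st diffs: 22, 34, 46.
2nd diffs: 12, 12 (constant).
Newton forward-difference form: p_j = 7 + 22·C(j-1,1) + 12·C(j-1,2).
At j = 7: j-1 = 6, so p_7 = 7 + 132 + 180 = 319.

319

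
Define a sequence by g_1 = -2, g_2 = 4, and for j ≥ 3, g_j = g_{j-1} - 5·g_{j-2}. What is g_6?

Iterate the recurrence:
g_3 = 14  g_4 = -6  g_5 = -76  g_6 = -46.

-46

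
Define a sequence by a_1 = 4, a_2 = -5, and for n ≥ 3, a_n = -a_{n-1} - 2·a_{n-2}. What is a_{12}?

Compute successive terms:
a_3 = -3;  a_4 = 13;  a_5 = -7;  a_6 = -19;  a_7 = 33;  a_8 = 5;  a_9 = -71;  a_{10} = 61;  a_{11} = 81;  a_{12} = -203.

-203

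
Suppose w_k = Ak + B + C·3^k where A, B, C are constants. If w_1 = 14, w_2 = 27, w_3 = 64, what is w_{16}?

86093465

Plug in k = 1, 2, 3: A + B + 3C = 14; 2A + B + 9C = 27; 3A + B + 27C = 64.
Subtracting the first from the second: A + 6C = 13.
Subtracting the second from the third: A + 18C = 37.
Solving: C = 2, A = 1, then B = 7.
Hence w_{16} = 1·16 + 7 + 2·43046721 = 86093465.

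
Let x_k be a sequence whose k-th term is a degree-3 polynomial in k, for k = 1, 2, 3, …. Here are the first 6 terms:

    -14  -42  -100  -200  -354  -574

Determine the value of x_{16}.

-9044

1st diffs: -28, -58, -100, -154, -220.
2nd diffs: -30, -42, -54, -66.
3rd diffs: -12, -12, -12 (constant).
Newton forward-difference form: x_k = -14 + (-28)·C(k-1,1) + (-30)·C(k-1,2) + (-12)·C(k-1,3).
At k = 16: k-1 = 15, so x_{16} = -14 - 420 - 3150 - 5460 = -9044.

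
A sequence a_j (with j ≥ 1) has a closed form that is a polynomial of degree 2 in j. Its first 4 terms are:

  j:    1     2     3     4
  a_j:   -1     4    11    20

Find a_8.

1st diffs: 5, 7, 9.
2nd diffs: 2, 2 (constant).
Newton forward-difference form: a_j = -1 + 5·C(j-1,1) + 2·C(j-1,2).
At j = 8: j-1 = 7, so a_8 = -1 + 35 + 42 = 76.

76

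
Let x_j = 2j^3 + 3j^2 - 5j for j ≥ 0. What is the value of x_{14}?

x_{14} = 2·14^3 + 3·14^2 - 5·14 = 6006.

6006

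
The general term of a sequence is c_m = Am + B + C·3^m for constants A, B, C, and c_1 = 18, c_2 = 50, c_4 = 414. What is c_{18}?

Plug in m = 1, 2, 4: A + B + 3C = 18; 2A + B + 9C = 50; 4A + B + 81C = 414.
Subtracting the first from the second: A + 6C = 32.
Subtracting the second from the third: 2A + 72C = 364.
Solving: C = 5, A = 2, then B = 1.
Therefore c_{18} = 36 + 1 + 5·387420489 = 1937102482.

1937102482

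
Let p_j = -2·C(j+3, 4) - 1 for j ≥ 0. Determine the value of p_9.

C(12, 4) = 495, so p_9 = -991.

-991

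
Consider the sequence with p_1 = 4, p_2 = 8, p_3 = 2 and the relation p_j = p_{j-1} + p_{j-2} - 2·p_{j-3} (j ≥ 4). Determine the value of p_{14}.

Applying the relation repeatedly:
p_4 = 2;  p_5 = -12;  p_6 = -14;  …;  p_{11} = 36;  p_{12} = 98;  p_{13} = 98;  p_{14} = 124.

124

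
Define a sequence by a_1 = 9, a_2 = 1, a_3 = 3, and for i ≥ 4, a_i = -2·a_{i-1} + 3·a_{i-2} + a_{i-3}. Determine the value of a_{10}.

Compute successive terms:
a_4 = 6; a_5 = -2; a_6 = 25; a_7 = -50; a_8 = 173; a_9 = -471; a_{10} = 1411.

1411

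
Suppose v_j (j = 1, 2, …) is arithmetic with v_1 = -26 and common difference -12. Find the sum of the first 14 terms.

v_j = -26 + (j - 1)·(-12).
v_{14} = -182; S = 14·(-26 + (-182))/2 = -1456.

-1456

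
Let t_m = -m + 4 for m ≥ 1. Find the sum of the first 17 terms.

Over m = 1..17: Σm = 153.
Total = (-1)·153 + (4)·17 = -85.

-85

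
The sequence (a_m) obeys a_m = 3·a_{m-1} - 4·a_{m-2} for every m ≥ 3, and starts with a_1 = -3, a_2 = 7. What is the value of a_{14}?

Iterate the recurrence:
a_3 = 33;  a_4 = 71;  a_5 = 81;  …;  a_{11} = 5409;  a_{12} = 18311;  a_{13} = 33297;  a_{14} = 26647.

26647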